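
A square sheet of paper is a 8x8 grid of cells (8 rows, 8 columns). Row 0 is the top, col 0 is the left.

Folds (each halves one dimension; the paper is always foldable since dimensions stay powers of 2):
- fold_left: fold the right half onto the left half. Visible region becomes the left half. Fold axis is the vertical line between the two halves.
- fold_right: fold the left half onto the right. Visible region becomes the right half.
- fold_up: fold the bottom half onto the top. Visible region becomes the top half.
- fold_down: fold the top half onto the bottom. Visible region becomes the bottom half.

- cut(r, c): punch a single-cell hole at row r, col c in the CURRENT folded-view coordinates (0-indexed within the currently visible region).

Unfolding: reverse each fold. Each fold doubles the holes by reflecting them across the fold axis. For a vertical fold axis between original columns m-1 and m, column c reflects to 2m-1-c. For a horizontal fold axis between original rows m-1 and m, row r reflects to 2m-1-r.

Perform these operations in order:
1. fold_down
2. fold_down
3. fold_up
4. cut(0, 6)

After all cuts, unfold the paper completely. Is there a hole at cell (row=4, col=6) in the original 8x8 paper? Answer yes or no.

Answer: yes

Derivation:
Op 1 fold_down: fold axis h@4; visible region now rows[4,8) x cols[0,8) = 4x8
Op 2 fold_down: fold axis h@6; visible region now rows[6,8) x cols[0,8) = 2x8
Op 3 fold_up: fold axis h@7; visible region now rows[6,7) x cols[0,8) = 1x8
Op 4 cut(0, 6): punch at orig (6,6); cuts so far [(6, 6)]; region rows[6,7) x cols[0,8) = 1x8
Unfold 1 (reflect across h@7): 2 holes -> [(6, 6), (7, 6)]
Unfold 2 (reflect across h@6): 4 holes -> [(4, 6), (5, 6), (6, 6), (7, 6)]
Unfold 3 (reflect across h@4): 8 holes -> [(0, 6), (1, 6), (2, 6), (3, 6), (4, 6), (5, 6), (6, 6), (7, 6)]
Holes: [(0, 6), (1, 6), (2, 6), (3, 6), (4, 6), (5, 6), (6, 6), (7, 6)]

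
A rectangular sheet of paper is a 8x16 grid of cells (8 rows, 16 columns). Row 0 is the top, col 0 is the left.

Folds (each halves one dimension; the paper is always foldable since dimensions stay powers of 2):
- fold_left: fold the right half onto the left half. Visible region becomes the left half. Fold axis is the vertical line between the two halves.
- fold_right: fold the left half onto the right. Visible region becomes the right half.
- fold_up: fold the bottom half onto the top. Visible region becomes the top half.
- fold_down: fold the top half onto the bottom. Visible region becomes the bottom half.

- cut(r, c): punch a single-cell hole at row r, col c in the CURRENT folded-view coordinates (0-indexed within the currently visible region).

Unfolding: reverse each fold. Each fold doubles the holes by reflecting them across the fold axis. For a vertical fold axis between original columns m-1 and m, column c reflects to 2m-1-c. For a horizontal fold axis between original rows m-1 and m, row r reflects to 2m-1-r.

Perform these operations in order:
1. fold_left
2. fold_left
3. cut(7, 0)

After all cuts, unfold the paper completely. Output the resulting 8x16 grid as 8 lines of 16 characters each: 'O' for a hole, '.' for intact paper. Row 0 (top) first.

Op 1 fold_left: fold axis v@8; visible region now rows[0,8) x cols[0,8) = 8x8
Op 2 fold_left: fold axis v@4; visible region now rows[0,8) x cols[0,4) = 8x4
Op 3 cut(7, 0): punch at orig (7,0); cuts so far [(7, 0)]; region rows[0,8) x cols[0,4) = 8x4
Unfold 1 (reflect across v@4): 2 holes -> [(7, 0), (7, 7)]
Unfold 2 (reflect across v@8): 4 holes -> [(7, 0), (7, 7), (7, 8), (7, 15)]

Answer: ................
................
................
................
................
................
................
O......OO......O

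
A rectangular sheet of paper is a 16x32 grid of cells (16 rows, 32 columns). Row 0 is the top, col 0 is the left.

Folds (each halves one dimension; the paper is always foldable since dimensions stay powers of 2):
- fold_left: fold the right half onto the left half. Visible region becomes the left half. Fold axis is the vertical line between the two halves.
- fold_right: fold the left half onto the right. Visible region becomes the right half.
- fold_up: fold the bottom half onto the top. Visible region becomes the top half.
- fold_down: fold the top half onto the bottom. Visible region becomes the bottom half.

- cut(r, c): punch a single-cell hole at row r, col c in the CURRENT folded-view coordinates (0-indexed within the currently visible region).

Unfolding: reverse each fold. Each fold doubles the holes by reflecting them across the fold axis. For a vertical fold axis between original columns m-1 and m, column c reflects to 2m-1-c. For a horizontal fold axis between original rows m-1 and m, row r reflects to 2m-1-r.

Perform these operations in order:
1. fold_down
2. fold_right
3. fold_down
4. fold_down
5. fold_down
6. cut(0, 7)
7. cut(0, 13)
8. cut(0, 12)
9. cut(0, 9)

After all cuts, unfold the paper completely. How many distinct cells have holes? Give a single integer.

Op 1 fold_down: fold axis h@8; visible region now rows[8,16) x cols[0,32) = 8x32
Op 2 fold_right: fold axis v@16; visible region now rows[8,16) x cols[16,32) = 8x16
Op 3 fold_down: fold axis h@12; visible region now rows[12,16) x cols[16,32) = 4x16
Op 4 fold_down: fold axis h@14; visible region now rows[14,16) x cols[16,32) = 2x16
Op 5 fold_down: fold axis h@15; visible region now rows[15,16) x cols[16,32) = 1x16
Op 6 cut(0, 7): punch at orig (15,23); cuts so far [(15, 23)]; region rows[15,16) x cols[16,32) = 1x16
Op 7 cut(0, 13): punch at orig (15,29); cuts so far [(15, 23), (15, 29)]; region rows[15,16) x cols[16,32) = 1x16
Op 8 cut(0, 12): punch at orig (15,28); cuts so far [(15, 23), (15, 28), (15, 29)]; region rows[15,16) x cols[16,32) = 1x16
Op 9 cut(0, 9): punch at orig (15,25); cuts so far [(15, 23), (15, 25), (15, 28), (15, 29)]; region rows[15,16) x cols[16,32) = 1x16
Unfold 1 (reflect across h@15): 8 holes -> [(14, 23), (14, 25), (14, 28), (14, 29), (15, 23), (15, 25), (15, 28), (15, 29)]
Unfold 2 (reflect across h@14): 16 holes -> [(12, 23), (12, 25), (12, 28), (12, 29), (13, 23), (13, 25), (13, 28), (13, 29), (14, 23), (14, 25), (14, 28), (14, 29), (15, 23), (15, 25), (15, 28), (15, 29)]
Unfold 3 (reflect across h@12): 32 holes -> [(8, 23), (8, 25), (8, 28), (8, 29), (9, 23), (9, 25), (9, 28), (9, 29), (10, 23), (10, 25), (10, 28), (10, 29), (11, 23), (11, 25), (11, 28), (11, 29), (12, 23), (12, 25), (12, 28), (12, 29), (13, 23), (13, 25), (13, 28), (13, 29), (14, 23), (14, 25), (14, 28), (14, 29), (15, 23), (15, 25), (15, 28), (15, 29)]
Unfold 4 (reflect across v@16): 64 holes -> [(8, 2), (8, 3), (8, 6), (8, 8), (8, 23), (8, 25), (8, 28), (8, 29), (9, 2), (9, 3), (9, 6), (9, 8), (9, 23), (9, 25), (9, 28), (9, 29), (10, 2), (10, 3), (10, 6), (10, 8), (10, 23), (10, 25), (10, 28), (10, 29), (11, 2), (11, 3), (11, 6), (11, 8), (11, 23), (11, 25), (11, 28), (11, 29), (12, 2), (12, 3), (12, 6), (12, 8), (12, 23), (12, 25), (12, 28), (12, 29), (13, 2), (13, 3), (13, 6), (13, 8), (13, 23), (13, 25), (13, 28), (13, 29), (14, 2), (14, 3), (14, 6), (14, 8), (14, 23), (14, 25), (14, 28), (14, 29), (15, 2), (15, 3), (15, 6), (15, 8), (15, 23), (15, 25), (15, 28), (15, 29)]
Unfold 5 (reflect across h@8): 128 holes -> [(0, 2), (0, 3), (0, 6), (0, 8), (0, 23), (0, 25), (0, 28), (0, 29), (1, 2), (1, 3), (1, 6), (1, 8), (1, 23), (1, 25), (1, 28), (1, 29), (2, 2), (2, 3), (2, 6), (2, 8), (2, 23), (2, 25), (2, 28), (2, 29), (3, 2), (3, 3), (3, 6), (3, 8), (3, 23), (3, 25), (3, 28), (3, 29), (4, 2), (4, 3), (4, 6), (4, 8), (4, 23), (4, 25), (4, 28), (4, 29), (5, 2), (5, 3), (5, 6), (5, 8), (5, 23), (5, 25), (5, 28), (5, 29), (6, 2), (6, 3), (6, 6), (6, 8), (6, 23), (6, 25), (6, 28), (6, 29), (7, 2), (7, 3), (7, 6), (7, 8), (7, 23), (7, 25), (7, 28), (7, 29), (8, 2), (8, 3), (8, 6), (8, 8), (8, 23), (8, 25), (8, 28), (8, 29), (9, 2), (9, 3), (9, 6), (9, 8), (9, 23), (9, 25), (9, 28), (9, 29), (10, 2), (10, 3), (10, 6), (10, 8), (10, 23), (10, 25), (10, 28), (10, 29), (11, 2), (11, 3), (11, 6), (11, 8), (11, 23), (11, 25), (11, 28), (11, 29), (12, 2), (12, 3), (12, 6), (12, 8), (12, 23), (12, 25), (12, 28), (12, 29), (13, 2), (13, 3), (13, 6), (13, 8), (13, 23), (13, 25), (13, 28), (13, 29), (14, 2), (14, 3), (14, 6), (14, 8), (14, 23), (14, 25), (14, 28), (14, 29), (15, 2), (15, 3), (15, 6), (15, 8), (15, 23), (15, 25), (15, 28), (15, 29)]

Answer: 128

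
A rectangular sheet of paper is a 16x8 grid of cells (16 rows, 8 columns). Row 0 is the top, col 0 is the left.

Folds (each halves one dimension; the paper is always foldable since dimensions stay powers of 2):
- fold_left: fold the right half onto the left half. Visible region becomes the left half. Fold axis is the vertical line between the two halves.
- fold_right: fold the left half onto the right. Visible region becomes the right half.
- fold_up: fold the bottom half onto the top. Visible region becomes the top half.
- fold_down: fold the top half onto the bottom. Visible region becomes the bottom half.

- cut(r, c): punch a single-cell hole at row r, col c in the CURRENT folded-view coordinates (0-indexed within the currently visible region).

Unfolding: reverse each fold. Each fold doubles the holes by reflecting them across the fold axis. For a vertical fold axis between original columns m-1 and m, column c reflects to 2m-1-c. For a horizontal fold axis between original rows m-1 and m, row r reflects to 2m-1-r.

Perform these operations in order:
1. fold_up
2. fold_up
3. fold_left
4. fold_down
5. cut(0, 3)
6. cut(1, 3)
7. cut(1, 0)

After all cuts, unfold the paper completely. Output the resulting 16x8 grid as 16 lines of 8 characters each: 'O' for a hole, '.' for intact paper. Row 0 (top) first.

Answer: O..OO..O
...OO...
...OO...
O..OO..O
O..OO..O
...OO...
...OO...
O..OO..O
O..OO..O
...OO...
...OO...
O..OO..O
O..OO..O
...OO...
...OO...
O..OO..O

Derivation:
Op 1 fold_up: fold axis h@8; visible region now rows[0,8) x cols[0,8) = 8x8
Op 2 fold_up: fold axis h@4; visible region now rows[0,4) x cols[0,8) = 4x8
Op 3 fold_left: fold axis v@4; visible region now rows[0,4) x cols[0,4) = 4x4
Op 4 fold_down: fold axis h@2; visible region now rows[2,4) x cols[0,4) = 2x4
Op 5 cut(0, 3): punch at orig (2,3); cuts so far [(2, 3)]; region rows[2,4) x cols[0,4) = 2x4
Op 6 cut(1, 3): punch at orig (3,3); cuts so far [(2, 3), (3, 3)]; region rows[2,4) x cols[0,4) = 2x4
Op 7 cut(1, 0): punch at orig (3,0); cuts so far [(2, 3), (3, 0), (3, 3)]; region rows[2,4) x cols[0,4) = 2x4
Unfold 1 (reflect across h@2): 6 holes -> [(0, 0), (0, 3), (1, 3), (2, 3), (3, 0), (3, 3)]
Unfold 2 (reflect across v@4): 12 holes -> [(0, 0), (0, 3), (0, 4), (0, 7), (1, 3), (1, 4), (2, 3), (2, 4), (3, 0), (3, 3), (3, 4), (3, 7)]
Unfold 3 (reflect across h@4): 24 holes -> [(0, 0), (0, 3), (0, 4), (0, 7), (1, 3), (1, 4), (2, 3), (2, 4), (3, 0), (3, 3), (3, 4), (3, 7), (4, 0), (4, 3), (4, 4), (4, 7), (5, 3), (5, 4), (6, 3), (6, 4), (7, 0), (7, 3), (7, 4), (7, 7)]
Unfold 4 (reflect across h@8): 48 holes -> [(0, 0), (0, 3), (0, 4), (0, 7), (1, 3), (1, 4), (2, 3), (2, 4), (3, 0), (3, 3), (3, 4), (3, 7), (4, 0), (4, 3), (4, 4), (4, 7), (5, 3), (5, 4), (6, 3), (6, 4), (7, 0), (7, 3), (7, 4), (7, 7), (8, 0), (8, 3), (8, 4), (8, 7), (9, 3), (9, 4), (10, 3), (10, 4), (11, 0), (11, 3), (11, 4), (11, 7), (12, 0), (12, 3), (12, 4), (12, 7), (13, 3), (13, 4), (14, 3), (14, 4), (15, 0), (15, 3), (15, 4), (15, 7)]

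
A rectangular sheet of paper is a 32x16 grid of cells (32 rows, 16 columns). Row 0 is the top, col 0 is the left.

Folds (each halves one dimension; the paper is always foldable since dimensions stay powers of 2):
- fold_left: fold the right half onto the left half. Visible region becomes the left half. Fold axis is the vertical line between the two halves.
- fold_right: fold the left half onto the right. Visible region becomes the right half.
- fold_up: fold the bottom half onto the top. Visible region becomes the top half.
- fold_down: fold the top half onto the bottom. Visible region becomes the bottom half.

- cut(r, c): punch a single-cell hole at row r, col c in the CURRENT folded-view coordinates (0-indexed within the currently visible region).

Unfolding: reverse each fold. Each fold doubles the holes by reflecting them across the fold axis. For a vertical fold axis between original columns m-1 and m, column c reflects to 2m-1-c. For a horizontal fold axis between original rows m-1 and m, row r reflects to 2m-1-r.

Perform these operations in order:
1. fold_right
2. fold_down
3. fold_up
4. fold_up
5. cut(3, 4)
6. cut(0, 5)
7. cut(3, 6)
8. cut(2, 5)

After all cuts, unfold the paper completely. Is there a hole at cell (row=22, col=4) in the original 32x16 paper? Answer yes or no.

Op 1 fold_right: fold axis v@8; visible region now rows[0,32) x cols[8,16) = 32x8
Op 2 fold_down: fold axis h@16; visible region now rows[16,32) x cols[8,16) = 16x8
Op 3 fold_up: fold axis h@24; visible region now rows[16,24) x cols[8,16) = 8x8
Op 4 fold_up: fold axis h@20; visible region now rows[16,20) x cols[8,16) = 4x8
Op 5 cut(3, 4): punch at orig (19,12); cuts so far [(19, 12)]; region rows[16,20) x cols[8,16) = 4x8
Op 6 cut(0, 5): punch at orig (16,13); cuts so far [(16, 13), (19, 12)]; region rows[16,20) x cols[8,16) = 4x8
Op 7 cut(3, 6): punch at orig (19,14); cuts so far [(16, 13), (19, 12), (19, 14)]; region rows[16,20) x cols[8,16) = 4x8
Op 8 cut(2, 5): punch at orig (18,13); cuts so far [(16, 13), (18, 13), (19, 12), (19, 14)]; region rows[16,20) x cols[8,16) = 4x8
Unfold 1 (reflect across h@20): 8 holes -> [(16, 13), (18, 13), (19, 12), (19, 14), (20, 12), (20, 14), (21, 13), (23, 13)]
Unfold 2 (reflect across h@24): 16 holes -> [(16, 13), (18, 13), (19, 12), (19, 14), (20, 12), (20, 14), (21, 13), (23, 13), (24, 13), (26, 13), (27, 12), (27, 14), (28, 12), (28, 14), (29, 13), (31, 13)]
Unfold 3 (reflect across h@16): 32 holes -> [(0, 13), (2, 13), (3, 12), (3, 14), (4, 12), (4, 14), (5, 13), (7, 13), (8, 13), (10, 13), (11, 12), (11, 14), (12, 12), (12, 14), (13, 13), (15, 13), (16, 13), (18, 13), (19, 12), (19, 14), (20, 12), (20, 14), (21, 13), (23, 13), (24, 13), (26, 13), (27, 12), (27, 14), (28, 12), (28, 14), (29, 13), (31, 13)]
Unfold 4 (reflect across v@8): 64 holes -> [(0, 2), (0, 13), (2, 2), (2, 13), (3, 1), (3, 3), (3, 12), (3, 14), (4, 1), (4, 3), (4, 12), (4, 14), (5, 2), (5, 13), (7, 2), (7, 13), (8, 2), (8, 13), (10, 2), (10, 13), (11, 1), (11, 3), (11, 12), (11, 14), (12, 1), (12, 3), (12, 12), (12, 14), (13, 2), (13, 13), (15, 2), (15, 13), (16, 2), (16, 13), (18, 2), (18, 13), (19, 1), (19, 3), (19, 12), (19, 14), (20, 1), (20, 3), (20, 12), (20, 14), (21, 2), (21, 13), (23, 2), (23, 13), (24, 2), (24, 13), (26, 2), (26, 13), (27, 1), (27, 3), (27, 12), (27, 14), (28, 1), (28, 3), (28, 12), (28, 14), (29, 2), (29, 13), (31, 2), (31, 13)]
Holes: [(0, 2), (0, 13), (2, 2), (2, 13), (3, 1), (3, 3), (3, 12), (3, 14), (4, 1), (4, 3), (4, 12), (4, 14), (5, 2), (5, 13), (7, 2), (7, 13), (8, 2), (8, 13), (10, 2), (10, 13), (11, 1), (11, 3), (11, 12), (11, 14), (12, 1), (12, 3), (12, 12), (12, 14), (13, 2), (13, 13), (15, 2), (15, 13), (16, 2), (16, 13), (18, 2), (18, 13), (19, 1), (19, 3), (19, 12), (19, 14), (20, 1), (20, 3), (20, 12), (20, 14), (21, 2), (21, 13), (23, 2), (23, 13), (24, 2), (24, 13), (26, 2), (26, 13), (27, 1), (27, 3), (27, 12), (27, 14), (28, 1), (28, 3), (28, 12), (28, 14), (29, 2), (29, 13), (31, 2), (31, 13)]

Answer: no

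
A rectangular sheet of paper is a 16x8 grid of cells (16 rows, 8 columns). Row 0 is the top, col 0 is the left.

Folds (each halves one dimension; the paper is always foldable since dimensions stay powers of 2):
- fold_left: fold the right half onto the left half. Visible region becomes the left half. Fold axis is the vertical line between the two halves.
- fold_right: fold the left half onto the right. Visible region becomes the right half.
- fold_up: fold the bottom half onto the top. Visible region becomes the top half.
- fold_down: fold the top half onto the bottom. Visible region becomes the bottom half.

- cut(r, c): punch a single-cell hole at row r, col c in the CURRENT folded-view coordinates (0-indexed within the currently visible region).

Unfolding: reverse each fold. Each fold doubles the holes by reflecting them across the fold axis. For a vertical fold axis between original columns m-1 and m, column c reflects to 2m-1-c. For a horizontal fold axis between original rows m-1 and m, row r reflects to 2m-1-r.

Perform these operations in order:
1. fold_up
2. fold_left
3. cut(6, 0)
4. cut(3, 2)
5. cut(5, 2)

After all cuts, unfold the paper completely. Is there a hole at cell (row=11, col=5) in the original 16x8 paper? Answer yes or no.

Op 1 fold_up: fold axis h@8; visible region now rows[0,8) x cols[0,8) = 8x8
Op 2 fold_left: fold axis v@4; visible region now rows[0,8) x cols[0,4) = 8x4
Op 3 cut(6, 0): punch at orig (6,0); cuts so far [(6, 0)]; region rows[0,8) x cols[0,4) = 8x4
Op 4 cut(3, 2): punch at orig (3,2); cuts so far [(3, 2), (6, 0)]; region rows[0,8) x cols[0,4) = 8x4
Op 5 cut(5, 2): punch at orig (5,2); cuts so far [(3, 2), (5, 2), (6, 0)]; region rows[0,8) x cols[0,4) = 8x4
Unfold 1 (reflect across v@4): 6 holes -> [(3, 2), (3, 5), (5, 2), (5, 5), (6, 0), (6, 7)]
Unfold 2 (reflect across h@8): 12 holes -> [(3, 2), (3, 5), (5, 2), (5, 5), (6, 0), (6, 7), (9, 0), (9, 7), (10, 2), (10, 5), (12, 2), (12, 5)]
Holes: [(3, 2), (3, 5), (5, 2), (5, 5), (6, 0), (6, 7), (9, 0), (9, 7), (10, 2), (10, 5), (12, 2), (12, 5)]

Answer: no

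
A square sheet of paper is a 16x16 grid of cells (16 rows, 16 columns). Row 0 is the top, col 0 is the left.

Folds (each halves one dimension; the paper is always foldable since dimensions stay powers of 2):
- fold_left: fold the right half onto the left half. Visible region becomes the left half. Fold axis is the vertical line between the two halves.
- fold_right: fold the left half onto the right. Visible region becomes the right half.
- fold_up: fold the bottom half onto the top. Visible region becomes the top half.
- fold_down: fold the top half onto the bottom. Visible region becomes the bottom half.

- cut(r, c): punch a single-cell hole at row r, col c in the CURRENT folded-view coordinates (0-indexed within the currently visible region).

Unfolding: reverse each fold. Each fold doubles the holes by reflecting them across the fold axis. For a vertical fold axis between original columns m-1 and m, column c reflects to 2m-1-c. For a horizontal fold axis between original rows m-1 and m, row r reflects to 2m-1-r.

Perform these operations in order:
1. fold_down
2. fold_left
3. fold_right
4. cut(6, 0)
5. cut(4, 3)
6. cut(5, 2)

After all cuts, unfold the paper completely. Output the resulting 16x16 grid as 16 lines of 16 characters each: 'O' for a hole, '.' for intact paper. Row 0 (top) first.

Answer: ................
...OO......OO...
.O....O..O....O.
O......OO......O
................
................
................
................
................
................
................
................
O......OO......O
.O....O..O....O.
...OO......OO...
................

Derivation:
Op 1 fold_down: fold axis h@8; visible region now rows[8,16) x cols[0,16) = 8x16
Op 2 fold_left: fold axis v@8; visible region now rows[8,16) x cols[0,8) = 8x8
Op 3 fold_right: fold axis v@4; visible region now rows[8,16) x cols[4,8) = 8x4
Op 4 cut(6, 0): punch at orig (14,4); cuts so far [(14, 4)]; region rows[8,16) x cols[4,8) = 8x4
Op 5 cut(4, 3): punch at orig (12,7); cuts so far [(12, 7), (14, 4)]; region rows[8,16) x cols[4,8) = 8x4
Op 6 cut(5, 2): punch at orig (13,6); cuts so far [(12, 7), (13, 6), (14, 4)]; region rows[8,16) x cols[4,8) = 8x4
Unfold 1 (reflect across v@4): 6 holes -> [(12, 0), (12, 7), (13, 1), (13, 6), (14, 3), (14, 4)]
Unfold 2 (reflect across v@8): 12 holes -> [(12, 0), (12, 7), (12, 8), (12, 15), (13, 1), (13, 6), (13, 9), (13, 14), (14, 3), (14, 4), (14, 11), (14, 12)]
Unfold 3 (reflect across h@8): 24 holes -> [(1, 3), (1, 4), (1, 11), (1, 12), (2, 1), (2, 6), (2, 9), (2, 14), (3, 0), (3, 7), (3, 8), (3, 15), (12, 0), (12, 7), (12, 8), (12, 15), (13, 1), (13, 6), (13, 9), (13, 14), (14, 3), (14, 4), (14, 11), (14, 12)]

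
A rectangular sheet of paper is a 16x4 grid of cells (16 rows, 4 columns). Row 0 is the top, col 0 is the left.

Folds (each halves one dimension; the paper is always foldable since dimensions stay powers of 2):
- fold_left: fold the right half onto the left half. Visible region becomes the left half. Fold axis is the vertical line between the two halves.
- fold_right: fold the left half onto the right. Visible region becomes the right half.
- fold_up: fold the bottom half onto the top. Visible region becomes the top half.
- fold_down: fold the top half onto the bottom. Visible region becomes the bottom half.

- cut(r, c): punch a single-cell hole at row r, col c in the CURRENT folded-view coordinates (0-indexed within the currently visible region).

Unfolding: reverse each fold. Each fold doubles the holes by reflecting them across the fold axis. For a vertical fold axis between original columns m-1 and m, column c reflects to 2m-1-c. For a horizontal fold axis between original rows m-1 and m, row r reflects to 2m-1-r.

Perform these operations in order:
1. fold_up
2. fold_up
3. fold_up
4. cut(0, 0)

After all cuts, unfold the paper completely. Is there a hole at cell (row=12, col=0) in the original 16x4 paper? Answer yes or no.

Answer: yes

Derivation:
Op 1 fold_up: fold axis h@8; visible region now rows[0,8) x cols[0,4) = 8x4
Op 2 fold_up: fold axis h@4; visible region now rows[0,4) x cols[0,4) = 4x4
Op 3 fold_up: fold axis h@2; visible region now rows[0,2) x cols[0,4) = 2x4
Op 4 cut(0, 0): punch at orig (0,0); cuts so far [(0, 0)]; region rows[0,2) x cols[0,4) = 2x4
Unfold 1 (reflect across h@2): 2 holes -> [(0, 0), (3, 0)]
Unfold 2 (reflect across h@4): 4 holes -> [(0, 0), (3, 0), (4, 0), (7, 0)]
Unfold 3 (reflect across h@8): 8 holes -> [(0, 0), (3, 0), (4, 0), (7, 0), (8, 0), (11, 0), (12, 0), (15, 0)]
Holes: [(0, 0), (3, 0), (4, 0), (7, 0), (8, 0), (11, 0), (12, 0), (15, 0)]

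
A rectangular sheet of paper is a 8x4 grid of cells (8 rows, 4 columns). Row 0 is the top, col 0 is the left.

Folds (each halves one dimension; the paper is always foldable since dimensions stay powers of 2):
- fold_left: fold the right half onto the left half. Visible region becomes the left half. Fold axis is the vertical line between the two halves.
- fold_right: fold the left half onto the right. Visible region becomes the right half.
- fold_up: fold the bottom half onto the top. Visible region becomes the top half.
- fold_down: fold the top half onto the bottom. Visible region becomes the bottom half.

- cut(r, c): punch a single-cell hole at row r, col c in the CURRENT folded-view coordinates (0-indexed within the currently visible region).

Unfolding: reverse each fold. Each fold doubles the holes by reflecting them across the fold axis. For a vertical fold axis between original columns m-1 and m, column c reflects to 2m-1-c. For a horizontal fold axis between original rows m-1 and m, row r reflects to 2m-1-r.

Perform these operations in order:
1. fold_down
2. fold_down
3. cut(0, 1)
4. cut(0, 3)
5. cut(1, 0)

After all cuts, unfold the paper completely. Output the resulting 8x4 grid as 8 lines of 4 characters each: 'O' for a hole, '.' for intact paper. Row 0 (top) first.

Answer: O...
.O.O
.O.O
O...
O...
.O.O
.O.O
O...

Derivation:
Op 1 fold_down: fold axis h@4; visible region now rows[4,8) x cols[0,4) = 4x4
Op 2 fold_down: fold axis h@6; visible region now rows[6,8) x cols[0,4) = 2x4
Op 3 cut(0, 1): punch at orig (6,1); cuts so far [(6, 1)]; region rows[6,8) x cols[0,4) = 2x4
Op 4 cut(0, 3): punch at orig (6,3); cuts so far [(6, 1), (6, 3)]; region rows[6,8) x cols[0,4) = 2x4
Op 5 cut(1, 0): punch at orig (7,0); cuts so far [(6, 1), (6, 3), (7, 0)]; region rows[6,8) x cols[0,4) = 2x4
Unfold 1 (reflect across h@6): 6 holes -> [(4, 0), (5, 1), (5, 3), (6, 1), (6, 3), (7, 0)]
Unfold 2 (reflect across h@4): 12 holes -> [(0, 0), (1, 1), (1, 3), (2, 1), (2, 3), (3, 0), (4, 0), (5, 1), (5, 3), (6, 1), (6, 3), (7, 0)]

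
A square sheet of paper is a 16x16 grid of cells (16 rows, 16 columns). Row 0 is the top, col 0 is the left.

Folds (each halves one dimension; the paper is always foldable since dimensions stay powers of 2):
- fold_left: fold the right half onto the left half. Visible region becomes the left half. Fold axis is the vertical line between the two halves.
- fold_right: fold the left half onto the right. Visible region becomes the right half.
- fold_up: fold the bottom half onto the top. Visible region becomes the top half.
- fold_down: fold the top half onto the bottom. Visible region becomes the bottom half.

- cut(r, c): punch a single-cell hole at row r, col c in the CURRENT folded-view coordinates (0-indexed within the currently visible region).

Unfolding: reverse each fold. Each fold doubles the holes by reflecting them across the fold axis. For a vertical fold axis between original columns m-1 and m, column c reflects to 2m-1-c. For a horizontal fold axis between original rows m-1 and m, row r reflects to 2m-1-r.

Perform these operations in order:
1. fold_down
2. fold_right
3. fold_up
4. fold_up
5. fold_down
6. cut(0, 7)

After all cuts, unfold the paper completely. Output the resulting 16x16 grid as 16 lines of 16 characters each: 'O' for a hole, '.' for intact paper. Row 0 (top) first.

Op 1 fold_down: fold axis h@8; visible region now rows[8,16) x cols[0,16) = 8x16
Op 2 fold_right: fold axis v@8; visible region now rows[8,16) x cols[8,16) = 8x8
Op 3 fold_up: fold axis h@12; visible region now rows[8,12) x cols[8,16) = 4x8
Op 4 fold_up: fold axis h@10; visible region now rows[8,10) x cols[8,16) = 2x8
Op 5 fold_down: fold axis h@9; visible region now rows[9,10) x cols[8,16) = 1x8
Op 6 cut(0, 7): punch at orig (9,15); cuts so far [(9, 15)]; region rows[9,10) x cols[8,16) = 1x8
Unfold 1 (reflect across h@9): 2 holes -> [(8, 15), (9, 15)]
Unfold 2 (reflect across h@10): 4 holes -> [(8, 15), (9, 15), (10, 15), (11, 15)]
Unfold 3 (reflect across h@12): 8 holes -> [(8, 15), (9, 15), (10, 15), (11, 15), (12, 15), (13, 15), (14, 15), (15, 15)]
Unfold 4 (reflect across v@8): 16 holes -> [(8, 0), (8, 15), (9, 0), (9, 15), (10, 0), (10, 15), (11, 0), (11, 15), (12, 0), (12, 15), (13, 0), (13, 15), (14, 0), (14, 15), (15, 0), (15, 15)]
Unfold 5 (reflect across h@8): 32 holes -> [(0, 0), (0, 15), (1, 0), (1, 15), (2, 0), (2, 15), (3, 0), (3, 15), (4, 0), (4, 15), (5, 0), (5, 15), (6, 0), (6, 15), (7, 0), (7, 15), (8, 0), (8, 15), (9, 0), (9, 15), (10, 0), (10, 15), (11, 0), (11, 15), (12, 0), (12, 15), (13, 0), (13, 15), (14, 0), (14, 15), (15, 0), (15, 15)]

Answer: O..............O
O..............O
O..............O
O..............O
O..............O
O..............O
O..............O
O..............O
O..............O
O..............O
O..............O
O..............O
O..............O
O..............O
O..............O
O..............O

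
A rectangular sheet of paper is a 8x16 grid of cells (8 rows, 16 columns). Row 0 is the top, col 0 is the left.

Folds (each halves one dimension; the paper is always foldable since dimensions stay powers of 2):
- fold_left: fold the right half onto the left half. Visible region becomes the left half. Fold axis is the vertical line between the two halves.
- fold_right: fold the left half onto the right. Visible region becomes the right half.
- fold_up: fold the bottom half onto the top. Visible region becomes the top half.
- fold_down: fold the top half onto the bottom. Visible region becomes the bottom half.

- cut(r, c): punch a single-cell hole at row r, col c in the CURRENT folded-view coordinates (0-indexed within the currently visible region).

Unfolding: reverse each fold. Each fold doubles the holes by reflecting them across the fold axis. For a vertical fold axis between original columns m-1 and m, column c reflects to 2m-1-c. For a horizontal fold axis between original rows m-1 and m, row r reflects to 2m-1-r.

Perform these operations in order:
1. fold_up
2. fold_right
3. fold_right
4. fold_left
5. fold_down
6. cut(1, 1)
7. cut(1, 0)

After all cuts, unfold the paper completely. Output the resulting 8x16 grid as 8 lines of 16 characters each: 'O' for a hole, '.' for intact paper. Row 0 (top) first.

Op 1 fold_up: fold axis h@4; visible region now rows[0,4) x cols[0,16) = 4x16
Op 2 fold_right: fold axis v@8; visible region now rows[0,4) x cols[8,16) = 4x8
Op 3 fold_right: fold axis v@12; visible region now rows[0,4) x cols[12,16) = 4x4
Op 4 fold_left: fold axis v@14; visible region now rows[0,4) x cols[12,14) = 4x2
Op 5 fold_down: fold axis h@2; visible region now rows[2,4) x cols[12,14) = 2x2
Op 6 cut(1, 1): punch at orig (3,13); cuts so far [(3, 13)]; region rows[2,4) x cols[12,14) = 2x2
Op 7 cut(1, 0): punch at orig (3,12); cuts so far [(3, 12), (3, 13)]; region rows[2,4) x cols[12,14) = 2x2
Unfold 1 (reflect across h@2): 4 holes -> [(0, 12), (0, 13), (3, 12), (3, 13)]
Unfold 2 (reflect across v@14): 8 holes -> [(0, 12), (0, 13), (0, 14), (0, 15), (3, 12), (3, 13), (3, 14), (3, 15)]
Unfold 3 (reflect across v@12): 16 holes -> [(0, 8), (0, 9), (0, 10), (0, 11), (0, 12), (0, 13), (0, 14), (0, 15), (3, 8), (3, 9), (3, 10), (3, 11), (3, 12), (3, 13), (3, 14), (3, 15)]
Unfold 4 (reflect across v@8): 32 holes -> [(0, 0), (0, 1), (0, 2), (0, 3), (0, 4), (0, 5), (0, 6), (0, 7), (0, 8), (0, 9), (0, 10), (0, 11), (0, 12), (0, 13), (0, 14), (0, 15), (3, 0), (3, 1), (3, 2), (3, 3), (3, 4), (3, 5), (3, 6), (3, 7), (3, 8), (3, 9), (3, 10), (3, 11), (3, 12), (3, 13), (3, 14), (3, 15)]
Unfold 5 (reflect across h@4): 64 holes -> [(0, 0), (0, 1), (0, 2), (0, 3), (0, 4), (0, 5), (0, 6), (0, 7), (0, 8), (0, 9), (0, 10), (0, 11), (0, 12), (0, 13), (0, 14), (0, 15), (3, 0), (3, 1), (3, 2), (3, 3), (3, 4), (3, 5), (3, 6), (3, 7), (3, 8), (3, 9), (3, 10), (3, 11), (3, 12), (3, 13), (3, 14), (3, 15), (4, 0), (4, 1), (4, 2), (4, 3), (4, 4), (4, 5), (4, 6), (4, 7), (4, 8), (4, 9), (4, 10), (4, 11), (4, 12), (4, 13), (4, 14), (4, 15), (7, 0), (7, 1), (7, 2), (7, 3), (7, 4), (7, 5), (7, 6), (7, 7), (7, 8), (7, 9), (7, 10), (7, 11), (7, 12), (7, 13), (7, 14), (7, 15)]

Answer: OOOOOOOOOOOOOOOO
................
................
OOOOOOOOOOOOOOOO
OOOOOOOOOOOOOOOO
................
................
OOOOOOOOOOOOOOOO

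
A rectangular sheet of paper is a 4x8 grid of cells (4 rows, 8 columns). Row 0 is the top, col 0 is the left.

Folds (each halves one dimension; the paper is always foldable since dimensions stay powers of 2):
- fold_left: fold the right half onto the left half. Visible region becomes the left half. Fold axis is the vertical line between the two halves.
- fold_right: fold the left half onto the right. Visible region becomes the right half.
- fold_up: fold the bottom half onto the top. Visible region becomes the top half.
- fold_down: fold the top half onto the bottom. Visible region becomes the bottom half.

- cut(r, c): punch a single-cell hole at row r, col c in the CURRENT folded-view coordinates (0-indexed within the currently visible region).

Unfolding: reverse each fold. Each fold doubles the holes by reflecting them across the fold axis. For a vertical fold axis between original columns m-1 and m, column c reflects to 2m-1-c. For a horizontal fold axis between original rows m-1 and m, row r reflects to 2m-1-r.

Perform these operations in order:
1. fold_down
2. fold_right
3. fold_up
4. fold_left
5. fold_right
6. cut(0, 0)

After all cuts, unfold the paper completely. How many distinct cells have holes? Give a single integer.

Answer: 32

Derivation:
Op 1 fold_down: fold axis h@2; visible region now rows[2,4) x cols[0,8) = 2x8
Op 2 fold_right: fold axis v@4; visible region now rows[2,4) x cols[4,8) = 2x4
Op 3 fold_up: fold axis h@3; visible region now rows[2,3) x cols[4,8) = 1x4
Op 4 fold_left: fold axis v@6; visible region now rows[2,3) x cols[4,6) = 1x2
Op 5 fold_right: fold axis v@5; visible region now rows[2,3) x cols[5,6) = 1x1
Op 6 cut(0, 0): punch at orig (2,5); cuts so far [(2, 5)]; region rows[2,3) x cols[5,6) = 1x1
Unfold 1 (reflect across v@5): 2 holes -> [(2, 4), (2, 5)]
Unfold 2 (reflect across v@6): 4 holes -> [(2, 4), (2, 5), (2, 6), (2, 7)]
Unfold 3 (reflect across h@3): 8 holes -> [(2, 4), (2, 5), (2, 6), (2, 7), (3, 4), (3, 5), (3, 6), (3, 7)]
Unfold 4 (reflect across v@4): 16 holes -> [(2, 0), (2, 1), (2, 2), (2, 3), (2, 4), (2, 5), (2, 6), (2, 7), (3, 0), (3, 1), (3, 2), (3, 3), (3, 4), (3, 5), (3, 6), (3, 7)]
Unfold 5 (reflect across h@2): 32 holes -> [(0, 0), (0, 1), (0, 2), (0, 3), (0, 4), (0, 5), (0, 6), (0, 7), (1, 0), (1, 1), (1, 2), (1, 3), (1, 4), (1, 5), (1, 6), (1, 7), (2, 0), (2, 1), (2, 2), (2, 3), (2, 4), (2, 5), (2, 6), (2, 7), (3, 0), (3, 1), (3, 2), (3, 3), (3, 4), (3, 5), (3, 6), (3, 7)]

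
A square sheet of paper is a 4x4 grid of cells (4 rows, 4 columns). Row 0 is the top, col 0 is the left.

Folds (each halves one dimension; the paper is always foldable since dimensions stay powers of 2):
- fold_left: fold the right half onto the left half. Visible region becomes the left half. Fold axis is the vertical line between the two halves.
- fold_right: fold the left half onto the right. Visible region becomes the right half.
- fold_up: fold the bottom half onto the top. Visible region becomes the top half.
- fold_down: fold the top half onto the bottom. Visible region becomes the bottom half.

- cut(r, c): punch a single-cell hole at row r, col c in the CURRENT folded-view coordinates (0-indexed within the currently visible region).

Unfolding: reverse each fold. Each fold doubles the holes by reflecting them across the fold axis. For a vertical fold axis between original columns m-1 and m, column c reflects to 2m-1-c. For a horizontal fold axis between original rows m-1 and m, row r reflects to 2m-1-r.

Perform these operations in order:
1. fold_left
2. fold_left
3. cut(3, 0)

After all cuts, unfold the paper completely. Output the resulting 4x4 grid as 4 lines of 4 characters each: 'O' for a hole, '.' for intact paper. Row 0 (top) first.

Answer: ....
....
....
OOOO

Derivation:
Op 1 fold_left: fold axis v@2; visible region now rows[0,4) x cols[0,2) = 4x2
Op 2 fold_left: fold axis v@1; visible region now rows[0,4) x cols[0,1) = 4x1
Op 3 cut(3, 0): punch at orig (3,0); cuts so far [(3, 0)]; region rows[0,4) x cols[0,1) = 4x1
Unfold 1 (reflect across v@1): 2 holes -> [(3, 0), (3, 1)]
Unfold 2 (reflect across v@2): 4 holes -> [(3, 0), (3, 1), (3, 2), (3, 3)]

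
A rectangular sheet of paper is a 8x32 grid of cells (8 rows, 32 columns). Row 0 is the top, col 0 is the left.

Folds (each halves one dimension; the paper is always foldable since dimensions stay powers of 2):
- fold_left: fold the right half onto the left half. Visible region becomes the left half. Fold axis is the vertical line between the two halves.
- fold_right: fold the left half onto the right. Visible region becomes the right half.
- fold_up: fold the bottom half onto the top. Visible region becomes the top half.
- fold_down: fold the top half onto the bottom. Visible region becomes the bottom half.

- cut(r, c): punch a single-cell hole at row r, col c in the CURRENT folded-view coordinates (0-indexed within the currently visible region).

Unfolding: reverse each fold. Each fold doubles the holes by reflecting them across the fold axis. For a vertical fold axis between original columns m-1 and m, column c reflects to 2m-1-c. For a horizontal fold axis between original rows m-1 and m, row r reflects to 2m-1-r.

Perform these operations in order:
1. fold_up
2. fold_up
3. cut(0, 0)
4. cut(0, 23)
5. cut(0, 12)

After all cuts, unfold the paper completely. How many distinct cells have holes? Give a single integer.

Op 1 fold_up: fold axis h@4; visible region now rows[0,4) x cols[0,32) = 4x32
Op 2 fold_up: fold axis h@2; visible region now rows[0,2) x cols[0,32) = 2x32
Op 3 cut(0, 0): punch at orig (0,0); cuts so far [(0, 0)]; region rows[0,2) x cols[0,32) = 2x32
Op 4 cut(0, 23): punch at orig (0,23); cuts so far [(0, 0), (0, 23)]; region rows[0,2) x cols[0,32) = 2x32
Op 5 cut(0, 12): punch at orig (0,12); cuts so far [(0, 0), (0, 12), (0, 23)]; region rows[0,2) x cols[0,32) = 2x32
Unfold 1 (reflect across h@2): 6 holes -> [(0, 0), (0, 12), (0, 23), (3, 0), (3, 12), (3, 23)]
Unfold 2 (reflect across h@4): 12 holes -> [(0, 0), (0, 12), (0, 23), (3, 0), (3, 12), (3, 23), (4, 0), (4, 12), (4, 23), (7, 0), (7, 12), (7, 23)]

Answer: 12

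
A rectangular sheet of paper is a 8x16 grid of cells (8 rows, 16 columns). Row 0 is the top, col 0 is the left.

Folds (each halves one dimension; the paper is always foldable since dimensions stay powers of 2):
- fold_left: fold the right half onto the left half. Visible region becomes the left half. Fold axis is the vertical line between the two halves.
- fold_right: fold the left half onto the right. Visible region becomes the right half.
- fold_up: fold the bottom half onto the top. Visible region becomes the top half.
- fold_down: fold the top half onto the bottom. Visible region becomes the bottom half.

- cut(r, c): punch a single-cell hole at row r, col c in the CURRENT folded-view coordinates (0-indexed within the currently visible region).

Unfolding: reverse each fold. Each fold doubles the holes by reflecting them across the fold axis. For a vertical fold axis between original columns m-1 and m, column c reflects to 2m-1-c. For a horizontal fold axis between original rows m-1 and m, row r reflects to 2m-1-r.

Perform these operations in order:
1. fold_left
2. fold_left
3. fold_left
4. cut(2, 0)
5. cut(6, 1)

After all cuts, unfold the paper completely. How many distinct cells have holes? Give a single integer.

Op 1 fold_left: fold axis v@8; visible region now rows[0,8) x cols[0,8) = 8x8
Op 2 fold_left: fold axis v@4; visible region now rows[0,8) x cols[0,4) = 8x4
Op 3 fold_left: fold axis v@2; visible region now rows[0,8) x cols[0,2) = 8x2
Op 4 cut(2, 0): punch at orig (2,0); cuts so far [(2, 0)]; region rows[0,8) x cols[0,2) = 8x2
Op 5 cut(6, 1): punch at orig (6,1); cuts so far [(2, 0), (6, 1)]; region rows[0,8) x cols[0,2) = 8x2
Unfold 1 (reflect across v@2): 4 holes -> [(2, 0), (2, 3), (6, 1), (6, 2)]
Unfold 2 (reflect across v@4): 8 holes -> [(2, 0), (2, 3), (2, 4), (2, 7), (6, 1), (6, 2), (6, 5), (6, 6)]
Unfold 3 (reflect across v@8): 16 holes -> [(2, 0), (2, 3), (2, 4), (2, 7), (2, 8), (2, 11), (2, 12), (2, 15), (6, 1), (6, 2), (6, 5), (6, 6), (6, 9), (6, 10), (6, 13), (6, 14)]

Answer: 16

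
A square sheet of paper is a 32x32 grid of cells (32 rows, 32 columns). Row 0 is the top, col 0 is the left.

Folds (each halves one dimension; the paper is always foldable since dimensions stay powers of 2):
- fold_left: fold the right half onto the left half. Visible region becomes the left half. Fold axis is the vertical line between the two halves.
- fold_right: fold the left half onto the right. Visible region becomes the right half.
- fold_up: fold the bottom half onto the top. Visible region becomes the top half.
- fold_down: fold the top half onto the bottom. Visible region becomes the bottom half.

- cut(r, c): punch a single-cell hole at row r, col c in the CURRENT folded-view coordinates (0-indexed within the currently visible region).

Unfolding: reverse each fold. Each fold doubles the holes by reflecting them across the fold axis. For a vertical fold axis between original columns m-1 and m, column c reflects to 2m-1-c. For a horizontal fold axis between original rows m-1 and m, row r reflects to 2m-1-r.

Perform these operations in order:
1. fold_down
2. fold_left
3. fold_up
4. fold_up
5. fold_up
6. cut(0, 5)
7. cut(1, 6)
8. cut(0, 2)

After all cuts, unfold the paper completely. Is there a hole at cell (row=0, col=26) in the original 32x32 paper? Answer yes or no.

Answer: yes

Derivation:
Op 1 fold_down: fold axis h@16; visible region now rows[16,32) x cols[0,32) = 16x32
Op 2 fold_left: fold axis v@16; visible region now rows[16,32) x cols[0,16) = 16x16
Op 3 fold_up: fold axis h@24; visible region now rows[16,24) x cols[0,16) = 8x16
Op 4 fold_up: fold axis h@20; visible region now rows[16,20) x cols[0,16) = 4x16
Op 5 fold_up: fold axis h@18; visible region now rows[16,18) x cols[0,16) = 2x16
Op 6 cut(0, 5): punch at orig (16,5); cuts so far [(16, 5)]; region rows[16,18) x cols[0,16) = 2x16
Op 7 cut(1, 6): punch at orig (17,6); cuts so far [(16, 5), (17, 6)]; region rows[16,18) x cols[0,16) = 2x16
Op 8 cut(0, 2): punch at orig (16,2); cuts so far [(16, 2), (16, 5), (17, 6)]; region rows[16,18) x cols[0,16) = 2x16
Unfold 1 (reflect across h@18): 6 holes -> [(16, 2), (16, 5), (17, 6), (18, 6), (19, 2), (19, 5)]
Unfold 2 (reflect across h@20): 12 holes -> [(16, 2), (16, 5), (17, 6), (18, 6), (19, 2), (19, 5), (20, 2), (20, 5), (21, 6), (22, 6), (23, 2), (23, 5)]
Unfold 3 (reflect across h@24): 24 holes -> [(16, 2), (16, 5), (17, 6), (18, 6), (19, 2), (19, 5), (20, 2), (20, 5), (21, 6), (22, 6), (23, 2), (23, 5), (24, 2), (24, 5), (25, 6), (26, 6), (27, 2), (27, 5), (28, 2), (28, 5), (29, 6), (30, 6), (31, 2), (31, 5)]
Unfold 4 (reflect across v@16): 48 holes -> [(16, 2), (16, 5), (16, 26), (16, 29), (17, 6), (17, 25), (18, 6), (18, 25), (19, 2), (19, 5), (19, 26), (19, 29), (20, 2), (20, 5), (20, 26), (20, 29), (21, 6), (21, 25), (22, 6), (22, 25), (23, 2), (23, 5), (23, 26), (23, 29), (24, 2), (24, 5), (24, 26), (24, 29), (25, 6), (25, 25), (26, 6), (26, 25), (27, 2), (27, 5), (27, 26), (27, 29), (28, 2), (28, 5), (28, 26), (28, 29), (29, 6), (29, 25), (30, 6), (30, 25), (31, 2), (31, 5), (31, 26), (31, 29)]
Unfold 5 (reflect across h@16): 96 holes -> [(0, 2), (0, 5), (0, 26), (0, 29), (1, 6), (1, 25), (2, 6), (2, 25), (3, 2), (3, 5), (3, 26), (3, 29), (4, 2), (4, 5), (4, 26), (4, 29), (5, 6), (5, 25), (6, 6), (6, 25), (7, 2), (7, 5), (7, 26), (7, 29), (8, 2), (8, 5), (8, 26), (8, 29), (9, 6), (9, 25), (10, 6), (10, 25), (11, 2), (11, 5), (11, 26), (11, 29), (12, 2), (12, 5), (12, 26), (12, 29), (13, 6), (13, 25), (14, 6), (14, 25), (15, 2), (15, 5), (15, 26), (15, 29), (16, 2), (16, 5), (16, 26), (16, 29), (17, 6), (17, 25), (18, 6), (18, 25), (19, 2), (19, 5), (19, 26), (19, 29), (20, 2), (20, 5), (20, 26), (20, 29), (21, 6), (21, 25), (22, 6), (22, 25), (23, 2), (23, 5), (23, 26), (23, 29), (24, 2), (24, 5), (24, 26), (24, 29), (25, 6), (25, 25), (26, 6), (26, 25), (27, 2), (27, 5), (27, 26), (27, 29), (28, 2), (28, 5), (28, 26), (28, 29), (29, 6), (29, 25), (30, 6), (30, 25), (31, 2), (31, 5), (31, 26), (31, 29)]
Holes: [(0, 2), (0, 5), (0, 26), (0, 29), (1, 6), (1, 25), (2, 6), (2, 25), (3, 2), (3, 5), (3, 26), (3, 29), (4, 2), (4, 5), (4, 26), (4, 29), (5, 6), (5, 25), (6, 6), (6, 25), (7, 2), (7, 5), (7, 26), (7, 29), (8, 2), (8, 5), (8, 26), (8, 29), (9, 6), (9, 25), (10, 6), (10, 25), (11, 2), (11, 5), (11, 26), (11, 29), (12, 2), (12, 5), (12, 26), (12, 29), (13, 6), (13, 25), (14, 6), (14, 25), (15, 2), (15, 5), (15, 26), (15, 29), (16, 2), (16, 5), (16, 26), (16, 29), (17, 6), (17, 25), (18, 6), (18, 25), (19, 2), (19, 5), (19, 26), (19, 29), (20, 2), (20, 5), (20, 26), (20, 29), (21, 6), (21, 25), (22, 6), (22, 25), (23, 2), (23, 5), (23, 26), (23, 29), (24, 2), (24, 5), (24, 26), (24, 29), (25, 6), (25, 25), (26, 6), (26, 25), (27, 2), (27, 5), (27, 26), (27, 29), (28, 2), (28, 5), (28, 26), (28, 29), (29, 6), (29, 25), (30, 6), (30, 25), (31, 2), (31, 5), (31, 26), (31, 29)]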